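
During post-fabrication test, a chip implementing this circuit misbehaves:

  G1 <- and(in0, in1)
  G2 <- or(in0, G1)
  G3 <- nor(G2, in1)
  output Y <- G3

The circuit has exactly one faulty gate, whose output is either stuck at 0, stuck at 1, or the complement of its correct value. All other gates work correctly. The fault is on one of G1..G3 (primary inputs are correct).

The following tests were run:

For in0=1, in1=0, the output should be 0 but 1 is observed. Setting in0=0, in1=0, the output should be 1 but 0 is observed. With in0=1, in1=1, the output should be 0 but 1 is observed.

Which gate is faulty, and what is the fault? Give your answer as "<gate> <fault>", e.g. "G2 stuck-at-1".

G3 inverted output

Fault-free values for test 1 (in0=1, in1=0): G1=0, G2=1, G3=0, giving Y=0. Observed 1.
Test 1: faults giving observed 1 are {G2 stuck-at-0, G2 inverted output, G3 stuck-at-1, G3 inverted output}.
Test 2 (in0=0, in1=0): fault-free G1=0, G2=0, G3=1 → 1; observed 0. Eliminates G2 stuck-at-0, G3 stuck-at-1.
Test 3 (in0=1, in1=1): fault-free G1=1, G2=1, G3=0 → 0; observed 1. Eliminates G2 inverted output.
Only G3 inverted output is consistent with every test.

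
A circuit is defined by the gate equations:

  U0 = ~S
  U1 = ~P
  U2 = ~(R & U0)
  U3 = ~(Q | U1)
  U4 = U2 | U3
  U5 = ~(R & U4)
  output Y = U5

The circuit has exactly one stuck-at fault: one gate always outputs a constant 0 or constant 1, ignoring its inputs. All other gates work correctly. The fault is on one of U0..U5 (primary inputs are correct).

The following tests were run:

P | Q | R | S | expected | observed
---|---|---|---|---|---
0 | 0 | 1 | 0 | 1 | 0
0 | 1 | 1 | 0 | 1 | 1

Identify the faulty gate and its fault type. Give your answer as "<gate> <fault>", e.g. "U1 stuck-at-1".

U1 stuck-at-0

Fault-free values for test 1 (P=0, Q=0, R=1, S=0): U0=1, U1=1, U2=0, U3=0, U4=0, U5=1, giving Y=1. Observed 0.
Test 1: faults giving observed 0 are {U0 stuck-at-0, U1 stuck-at-0, U2 stuck-at-1, U3 stuck-at-1, U4 stuck-at-1, U5 stuck-at-0}.
Test 2 (P=0, Q=1, R=1, S=0): fault-free U0=1, U1=1, U2=0, U3=0, U4=0, U5=1 → 1; observed 1. Eliminates U0 stuck-at-0, U2 stuck-at-1, U3 stuck-at-1, U4 stuck-at-1, U5 stuck-at-0.
Only U1 stuck-at-0 is consistent with every test.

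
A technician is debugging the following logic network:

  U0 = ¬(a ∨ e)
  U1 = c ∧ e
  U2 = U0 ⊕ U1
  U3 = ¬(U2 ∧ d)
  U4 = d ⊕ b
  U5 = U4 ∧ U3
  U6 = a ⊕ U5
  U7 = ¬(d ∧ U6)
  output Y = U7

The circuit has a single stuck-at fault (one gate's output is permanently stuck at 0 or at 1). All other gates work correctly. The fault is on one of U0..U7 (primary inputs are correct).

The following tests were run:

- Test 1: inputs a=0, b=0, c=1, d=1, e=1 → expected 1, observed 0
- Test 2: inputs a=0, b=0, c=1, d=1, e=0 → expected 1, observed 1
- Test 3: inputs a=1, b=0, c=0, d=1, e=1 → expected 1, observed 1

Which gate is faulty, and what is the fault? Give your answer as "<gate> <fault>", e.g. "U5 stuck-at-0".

U1 stuck-at-0

Fault-free values for test 1 (a=0, b=0, c=1, d=1, e=1): U0=0, U1=1, U2=1, U3=0, U4=1, U5=0, U6=0, U7=1, giving Y=1. Observed 0.
Test 1: faults giving observed 0 are {U0 stuck-at-1, U1 stuck-at-0, U2 stuck-at-0, U3 stuck-at-1, U5 stuck-at-1, U6 stuck-at-1, U7 stuck-at-0}.
Test 2 (a=0, b=0, c=1, d=1, e=0): fault-free U0=1, U1=0, U2=1, U3=0, U4=1, U5=0, U6=0, U7=1 → 1; observed 1. Eliminates U2 stuck-at-0, U3 stuck-at-1, U5 stuck-at-1, U6 stuck-at-1, U7 stuck-at-0.
Test 3 (a=1, b=0, c=0, d=1, e=1): fault-free U0=0, U1=0, U2=0, U3=1, U4=1, U5=1, U6=0, U7=1 → 1; observed 1. Eliminates U0 stuck-at-1.
Only U1 stuck-at-0 is consistent with every test.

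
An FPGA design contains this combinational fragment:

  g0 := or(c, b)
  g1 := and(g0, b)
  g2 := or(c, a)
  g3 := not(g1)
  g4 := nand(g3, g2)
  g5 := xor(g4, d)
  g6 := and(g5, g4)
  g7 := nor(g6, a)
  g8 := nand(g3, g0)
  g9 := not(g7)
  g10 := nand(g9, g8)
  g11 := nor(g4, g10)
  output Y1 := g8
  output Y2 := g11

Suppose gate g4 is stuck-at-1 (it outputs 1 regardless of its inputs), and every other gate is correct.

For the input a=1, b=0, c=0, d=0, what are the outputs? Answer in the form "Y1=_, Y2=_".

Y1=1, Y2=0

Propagate with g4 forced: g0=0, g1=0, g2=1, g3=1, g4=1 [stuck-at-1], g5=1, g6=1, g7=0, g8=1, g9=1, g10=0, g11=0.
So the outputs are Y1=1, Y2=0. (Without the fault they would be Y1=1, Y2=1.)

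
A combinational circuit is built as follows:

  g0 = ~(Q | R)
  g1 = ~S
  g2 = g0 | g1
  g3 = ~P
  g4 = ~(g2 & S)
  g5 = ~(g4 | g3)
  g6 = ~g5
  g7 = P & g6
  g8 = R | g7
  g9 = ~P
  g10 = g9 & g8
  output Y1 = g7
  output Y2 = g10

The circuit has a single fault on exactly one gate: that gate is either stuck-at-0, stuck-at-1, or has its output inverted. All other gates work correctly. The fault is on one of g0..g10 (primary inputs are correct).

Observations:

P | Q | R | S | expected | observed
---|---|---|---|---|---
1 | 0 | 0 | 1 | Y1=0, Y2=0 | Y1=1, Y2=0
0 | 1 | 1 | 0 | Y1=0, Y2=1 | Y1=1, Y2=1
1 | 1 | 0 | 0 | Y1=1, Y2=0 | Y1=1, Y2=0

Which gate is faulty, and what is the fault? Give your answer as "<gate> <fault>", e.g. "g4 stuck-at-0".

Fault-free values for test 1 (P=1, Q=0, R=0, S=1): g0=1, g1=0, g2=1, g3=0, g4=0, g5=1, g6=0, g7=0, g8=0, g9=0, g10=0, giving Y1=0, Y2=0. Observed Y1=1, Y2=0.
Test 1: faults giving observed Y1=1, Y2=0 are {g0 stuck-at-0, g0 inverted output, g2 stuck-at-0, g2 inverted output, g3 stuck-at-1, g3 inverted output, g4 stuck-at-1, g4 inverted output, g5 stuck-at-0, g5 inverted output, g6 stuck-at-1, g6 inverted output, g7 stuck-at-1, g7 inverted output}.
Test 2 (P=0, Q=1, R=1, S=0): fault-free g0=0, g1=1, g2=1, g3=1, g4=1, g5=0, g6=1, g7=0, g8=1, g9=1, g10=1 → Y1=0, Y2=1; observed Y1=1, Y2=1. Eliminates g0 stuck-at-0, g0 inverted output, g2 stuck-at-0, g2 inverted output, g3 stuck-at-1, g3 inverted output, g4 stuck-at-1, g4 inverted output, g5 stuck-at-0, g5 inverted output, g6 stuck-at-1, g6 inverted output.
Test 3 (P=1, Q=1, R=0, S=0): fault-free g0=0, g1=1, g2=1, g3=0, g4=1, g5=0, g6=1, g7=1, g8=1, g9=0, g10=0 → Y1=1, Y2=0; observed Y1=1, Y2=0. Eliminates g7 inverted output.
Only g7 stuck-at-1 is consistent with every test.

g7 stuck-at-1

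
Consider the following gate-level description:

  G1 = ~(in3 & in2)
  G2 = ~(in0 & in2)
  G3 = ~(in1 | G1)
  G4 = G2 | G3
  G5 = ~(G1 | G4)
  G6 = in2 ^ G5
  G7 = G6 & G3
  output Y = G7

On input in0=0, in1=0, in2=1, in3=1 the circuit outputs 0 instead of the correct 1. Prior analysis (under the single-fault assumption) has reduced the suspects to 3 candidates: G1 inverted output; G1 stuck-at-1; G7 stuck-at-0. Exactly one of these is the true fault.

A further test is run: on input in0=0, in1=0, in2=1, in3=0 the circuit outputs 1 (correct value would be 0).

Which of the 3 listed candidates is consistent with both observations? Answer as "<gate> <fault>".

G1 inverted output

Evaluate each candidate on input in0=0, in1=0, in2=1, in3=0:
  G1 inverted output: G1=0 [inverted output], G2=1, G3=1, G4=1, G5=0, G6=1, G7=1 → 1 — matches
  G1 stuck-at-1: G1=1 [stuck-at-1], G2=1, G3=0, G4=1, G5=0, G6=1, G7=0 → 0 — eliminated
  G7 stuck-at-0: G1=1, G2=1, G3=0, G4=1, G5=0, G6=1, G7=0 [stuck-at-0] → 0 — eliminated
Only G1 inverted output reproduces the observed 1.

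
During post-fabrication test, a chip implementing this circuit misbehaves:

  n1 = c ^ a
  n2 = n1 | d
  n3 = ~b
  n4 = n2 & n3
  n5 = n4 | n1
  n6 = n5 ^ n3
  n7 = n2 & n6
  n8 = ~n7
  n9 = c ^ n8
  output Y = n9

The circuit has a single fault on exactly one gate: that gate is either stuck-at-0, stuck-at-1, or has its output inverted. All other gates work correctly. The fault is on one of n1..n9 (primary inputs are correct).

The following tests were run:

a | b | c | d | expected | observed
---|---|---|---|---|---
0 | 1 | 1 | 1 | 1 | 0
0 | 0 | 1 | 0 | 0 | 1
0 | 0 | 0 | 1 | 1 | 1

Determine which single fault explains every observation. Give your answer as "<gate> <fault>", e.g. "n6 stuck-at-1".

n3 inverted output

Fault-free values for test 1 (a=0, b=1, c=1, d=1): n1=1, n2=1, n3=0, n4=0, n5=1, n6=1, n7=1, n8=0, n9=1, giving Y=1. Observed 0.
Test 1: faults giving observed 0 are {n1 stuck-at-0, n1 inverted output, n2 stuck-at-0, n2 inverted output, n3 stuck-at-1, n3 inverted output, n5 stuck-at-0, n5 inverted output, n6 stuck-at-0, n6 inverted output, n7 stuck-at-0, n7 inverted output, n8 stuck-at-1, n8 inverted output, n9 stuck-at-0, n9 inverted output}.
Test 2 (a=0, b=0, c=1, d=0): fault-free n1=1, n2=1, n3=1, n4=1, n5=1, n6=0, n7=0, n8=1, n9=0 → 0; observed 1. Eliminates n1 stuck-at-0, n1 inverted output, n2 stuck-at-0, n2 inverted output, n3 stuck-at-1, n6 stuck-at-0, n7 stuck-at-0, n8 stuck-at-1, n9 stuck-at-0.
Test 3 (a=0, b=0, c=0, d=1): fault-free n1=0, n2=1, n3=1, n4=1, n5=1, n6=0, n7=0, n8=1, n9=1 → 1; observed 1. Eliminates n5 stuck-at-0, n5 inverted output, n6 inverted output, n7 inverted output, n8 inverted output, n9 inverted output.
Only n3 inverted output is consistent with every test.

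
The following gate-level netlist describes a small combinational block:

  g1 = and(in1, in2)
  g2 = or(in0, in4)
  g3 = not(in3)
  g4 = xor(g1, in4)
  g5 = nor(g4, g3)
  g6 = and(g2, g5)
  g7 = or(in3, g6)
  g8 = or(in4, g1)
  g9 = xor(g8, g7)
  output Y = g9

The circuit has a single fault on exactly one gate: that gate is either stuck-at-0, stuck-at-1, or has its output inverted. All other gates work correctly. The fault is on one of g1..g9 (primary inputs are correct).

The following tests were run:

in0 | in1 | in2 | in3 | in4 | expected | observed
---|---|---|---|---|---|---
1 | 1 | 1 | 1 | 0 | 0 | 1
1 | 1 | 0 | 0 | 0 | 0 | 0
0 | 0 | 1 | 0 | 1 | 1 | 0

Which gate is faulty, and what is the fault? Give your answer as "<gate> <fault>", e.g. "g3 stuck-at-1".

g8 stuck-at-0

Fault-free values for test 1 (in0=1, in1=1, in2=1, in3=1, in4=0): g1=1, g2=1, g3=0, g4=1, g5=0, g6=0, g7=1, g8=1, g9=0, giving Y=0. Observed 1.
Test 1: faults giving observed 1 are {g1 stuck-at-0, g1 inverted output, g7 stuck-at-0, g7 inverted output, g8 stuck-at-0, g8 inverted output, g9 stuck-at-1, g9 inverted output}.
Test 2 (in0=1, in1=1, in2=0, in3=0, in4=0): fault-free g1=0, g2=1, g3=1, g4=0, g5=0, g6=0, g7=0, g8=0, g9=0 → 0; observed 0. Eliminates g1 inverted output, g7 inverted output, g8 inverted output, g9 stuck-at-1, g9 inverted output.
Test 3 (in0=0, in1=0, in2=1, in3=0, in4=1): fault-free g1=0, g2=1, g3=1, g4=1, g5=0, g6=0, g7=0, g8=1, g9=1 → 1; observed 0. Eliminates g1 stuck-at-0, g7 stuck-at-0.
Only g8 stuck-at-0 is consistent with every test.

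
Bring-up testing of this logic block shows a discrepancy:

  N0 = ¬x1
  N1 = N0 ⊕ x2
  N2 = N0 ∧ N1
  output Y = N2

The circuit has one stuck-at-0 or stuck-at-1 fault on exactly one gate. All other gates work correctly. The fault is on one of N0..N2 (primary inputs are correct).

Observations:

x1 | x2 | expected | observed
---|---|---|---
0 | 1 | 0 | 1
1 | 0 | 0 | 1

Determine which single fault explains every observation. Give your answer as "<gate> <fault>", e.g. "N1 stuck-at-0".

N2 stuck-at-1

Fault-free values for test 1 (x1=0, x2=1): N0=1, N1=0, N2=0, giving Y=0. Observed 1.
Test 1: faults giving observed 1 are {N1 stuck-at-1, N2 stuck-at-1}.
Test 2 (x1=1, x2=0): fault-free N0=0, N1=0, N2=0 → 0; observed 1. Eliminates N1 stuck-at-1.
Only N2 stuck-at-1 is consistent with every test.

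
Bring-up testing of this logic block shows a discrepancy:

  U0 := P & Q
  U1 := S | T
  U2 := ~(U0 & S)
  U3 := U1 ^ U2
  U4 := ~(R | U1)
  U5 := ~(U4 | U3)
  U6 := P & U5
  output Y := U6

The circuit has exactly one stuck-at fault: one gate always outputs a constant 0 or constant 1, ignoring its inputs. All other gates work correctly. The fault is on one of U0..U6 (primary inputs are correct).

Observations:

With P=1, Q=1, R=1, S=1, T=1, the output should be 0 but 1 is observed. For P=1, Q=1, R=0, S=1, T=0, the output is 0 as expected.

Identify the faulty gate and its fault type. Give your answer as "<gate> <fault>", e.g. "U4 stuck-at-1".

U1 stuck-at-0

Fault-free values for test 1 (P=1, Q=1, R=1, S=1, T=1): U0=1, U1=1, U2=0, U3=1, U4=0, U5=0, U6=0, giving Y=0. Observed 1.
Test 1: faults giving observed 1 are {U0 stuck-at-0, U1 stuck-at-0, U2 stuck-at-1, U3 stuck-at-0, U5 stuck-at-1, U6 stuck-at-1}.
Test 2 (P=1, Q=1, R=0, S=1, T=0): fault-free U0=1, U1=1, U2=0, U3=1, U4=0, U5=0, U6=0 → 0; observed 0. Eliminates U0 stuck-at-0, U2 stuck-at-1, U3 stuck-at-0, U5 stuck-at-1, U6 stuck-at-1.
Only U1 stuck-at-0 is consistent with every test.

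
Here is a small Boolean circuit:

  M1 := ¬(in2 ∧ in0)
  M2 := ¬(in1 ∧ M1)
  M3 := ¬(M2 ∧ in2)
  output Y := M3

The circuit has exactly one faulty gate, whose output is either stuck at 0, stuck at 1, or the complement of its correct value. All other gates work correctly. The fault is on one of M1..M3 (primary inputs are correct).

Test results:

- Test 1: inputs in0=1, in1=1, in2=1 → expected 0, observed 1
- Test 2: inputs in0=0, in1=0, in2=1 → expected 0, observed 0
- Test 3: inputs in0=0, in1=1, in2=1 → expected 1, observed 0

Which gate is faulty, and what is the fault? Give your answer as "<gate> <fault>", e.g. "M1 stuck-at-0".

Fault-free values for test 1 (in0=1, in1=1, in2=1): M1=0, M2=1, M3=0, giving Y=0. Observed 1.
Test 1: faults giving observed 1 are {M1 stuck-at-1, M1 inverted output, M2 stuck-at-0, M2 inverted output, M3 stuck-at-1, M3 inverted output}.
Test 2 (in0=0, in1=0, in2=1): fault-free M1=1, M2=1, M3=0 → 0; observed 0. Eliminates M2 stuck-at-0, M2 inverted output, M3 stuck-at-1, M3 inverted output.
Test 3 (in0=0, in1=1, in2=1): fault-free M1=1, M2=0, M3=1 → 1; observed 0. Eliminates M1 stuck-at-1.
Only M1 inverted output is consistent with every test.

M1 inverted output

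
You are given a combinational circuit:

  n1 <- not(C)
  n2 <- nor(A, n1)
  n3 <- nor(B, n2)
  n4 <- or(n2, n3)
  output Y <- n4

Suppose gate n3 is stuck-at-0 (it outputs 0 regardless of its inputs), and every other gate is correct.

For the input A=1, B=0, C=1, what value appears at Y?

Propagate with n3 forced: n1=0, n2=0, n3=0 [stuck-at-0], n4=0.
So Y = 0. (Without the fault it would be 1.)

0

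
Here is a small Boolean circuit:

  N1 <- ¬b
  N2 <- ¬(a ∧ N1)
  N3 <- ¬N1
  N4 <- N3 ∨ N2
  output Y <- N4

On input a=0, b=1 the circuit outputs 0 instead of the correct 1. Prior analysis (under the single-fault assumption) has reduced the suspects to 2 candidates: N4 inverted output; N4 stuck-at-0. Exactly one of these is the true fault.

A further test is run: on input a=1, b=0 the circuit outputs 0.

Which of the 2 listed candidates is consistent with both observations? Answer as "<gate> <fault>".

N4 stuck-at-0

Evaluate each candidate on input a=1, b=0:
  N4 inverted output: N1=1, N2=0, N3=0, N4=1 [inverted output] → 1 — eliminated
  N4 stuck-at-0: N1=1, N2=0, N3=0, N4=0 [stuck-at-0] → 0 — matches
Only N4 stuck-at-0 reproduces the observed 0.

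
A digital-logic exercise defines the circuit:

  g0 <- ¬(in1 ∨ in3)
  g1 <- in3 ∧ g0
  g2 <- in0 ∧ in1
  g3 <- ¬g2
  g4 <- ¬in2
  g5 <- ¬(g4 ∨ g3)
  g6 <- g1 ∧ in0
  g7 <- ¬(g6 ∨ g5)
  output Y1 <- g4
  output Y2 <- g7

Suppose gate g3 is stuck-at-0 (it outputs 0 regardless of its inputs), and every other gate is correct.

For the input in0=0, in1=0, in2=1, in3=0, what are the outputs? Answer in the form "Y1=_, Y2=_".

Y1=0, Y2=0

Propagate with g3 forced: g0=1, g1=0, g2=0, g3=0 [stuck-at-0], g4=0, g5=1, g6=0, g7=0.
So the outputs are Y1=0, Y2=0. (Without the fault they would be Y1=0, Y2=1.)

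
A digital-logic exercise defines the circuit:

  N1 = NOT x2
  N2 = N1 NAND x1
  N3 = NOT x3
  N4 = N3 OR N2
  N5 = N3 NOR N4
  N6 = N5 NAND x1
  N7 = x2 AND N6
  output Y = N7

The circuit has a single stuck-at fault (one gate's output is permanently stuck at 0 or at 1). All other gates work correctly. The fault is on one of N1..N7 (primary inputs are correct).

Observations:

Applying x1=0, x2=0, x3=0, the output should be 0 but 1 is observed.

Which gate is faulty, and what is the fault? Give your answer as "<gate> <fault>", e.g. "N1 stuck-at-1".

Fault-free values for test 1 (x1=0, x2=0, x3=0): N1=1, N2=1, N3=1, N4=1, N5=0, N6=1, N7=0, giving Y=0. Observed 1.
Test 1: faults giving observed 1 are {N7 stuck-at-1}.
Only N7 stuck-at-1 is consistent with every test.

N7 stuck-at-1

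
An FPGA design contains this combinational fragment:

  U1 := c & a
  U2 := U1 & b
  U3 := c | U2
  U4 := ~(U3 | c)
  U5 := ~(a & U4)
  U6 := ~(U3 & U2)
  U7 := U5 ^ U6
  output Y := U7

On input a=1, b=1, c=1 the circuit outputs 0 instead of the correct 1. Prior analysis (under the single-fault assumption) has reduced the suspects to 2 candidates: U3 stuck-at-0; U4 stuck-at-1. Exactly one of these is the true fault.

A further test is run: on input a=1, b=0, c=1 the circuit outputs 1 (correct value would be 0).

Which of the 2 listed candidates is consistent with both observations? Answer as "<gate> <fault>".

U4 stuck-at-1

Evaluate each candidate on input a=1, b=0, c=1:
  U3 stuck-at-0: U1=1, U2=0, U3=0 [stuck-at-0], U4=0, U5=1, U6=1, U7=0 → 0 — eliminated
  U4 stuck-at-1: U1=1, U2=0, U3=1, U4=1 [stuck-at-1], U5=0, U6=1, U7=1 → 1 — matches
Only U4 stuck-at-1 reproduces the observed 1.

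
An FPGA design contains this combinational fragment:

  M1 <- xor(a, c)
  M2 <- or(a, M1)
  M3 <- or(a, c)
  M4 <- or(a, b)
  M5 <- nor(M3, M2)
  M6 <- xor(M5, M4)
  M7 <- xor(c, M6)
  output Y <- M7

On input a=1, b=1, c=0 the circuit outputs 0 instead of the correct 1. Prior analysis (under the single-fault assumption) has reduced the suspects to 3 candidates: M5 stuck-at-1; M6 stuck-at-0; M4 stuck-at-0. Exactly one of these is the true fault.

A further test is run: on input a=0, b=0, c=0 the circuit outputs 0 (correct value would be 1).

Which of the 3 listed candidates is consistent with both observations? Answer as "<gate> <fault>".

M6 stuck-at-0

Evaluate each candidate on input a=0, b=0, c=0:
  M5 stuck-at-1: M1=0, M2=0, M3=0, M4=0, M5=1 [stuck-at-1], M6=1, M7=1 → 1 — eliminated
  M6 stuck-at-0: M1=0, M2=0, M3=0, M4=0, M5=1, M6=0 [stuck-at-0], M7=0 → 0 — matches
  M4 stuck-at-0: M1=0, M2=0, M3=0, M4=0 [stuck-at-0], M5=1, M6=1, M7=1 → 1 — eliminated
Only M6 stuck-at-0 reproduces the observed 0.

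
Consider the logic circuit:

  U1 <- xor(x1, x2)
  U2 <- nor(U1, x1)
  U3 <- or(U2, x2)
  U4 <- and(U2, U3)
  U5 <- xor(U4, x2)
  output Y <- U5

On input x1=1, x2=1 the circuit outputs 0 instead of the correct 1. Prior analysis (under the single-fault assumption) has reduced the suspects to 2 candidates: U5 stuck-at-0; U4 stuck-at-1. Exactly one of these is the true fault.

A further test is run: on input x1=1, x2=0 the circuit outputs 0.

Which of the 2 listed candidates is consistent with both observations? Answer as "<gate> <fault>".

U5 stuck-at-0

Evaluate each candidate on input x1=1, x2=0:
  U5 stuck-at-0: U1=1, U2=0, U3=0, U4=0, U5=0 [stuck-at-0] → 0 — matches
  U4 stuck-at-1: U1=1, U2=0, U3=0, U4=1 [stuck-at-1], U5=1 → 1 — eliminated
Only U5 stuck-at-0 reproduces the observed 0.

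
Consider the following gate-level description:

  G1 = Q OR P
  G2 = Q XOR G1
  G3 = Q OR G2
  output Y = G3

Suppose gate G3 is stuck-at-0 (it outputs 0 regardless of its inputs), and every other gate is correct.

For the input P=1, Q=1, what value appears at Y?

Propagate with G3 forced: G1=1, G2=0, G3=0 [stuck-at-0].
So Y = 0. (Without the fault it would be 1.)

0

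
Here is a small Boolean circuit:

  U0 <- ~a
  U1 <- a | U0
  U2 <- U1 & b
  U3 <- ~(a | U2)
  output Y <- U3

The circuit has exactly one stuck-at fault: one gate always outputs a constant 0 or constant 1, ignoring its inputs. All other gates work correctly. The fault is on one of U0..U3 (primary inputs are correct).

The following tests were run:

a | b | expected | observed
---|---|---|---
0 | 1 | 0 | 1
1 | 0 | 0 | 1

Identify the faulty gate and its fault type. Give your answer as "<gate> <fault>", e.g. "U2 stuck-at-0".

U3 stuck-at-1

Fault-free values for test 1 (a=0, b=1): U0=1, U1=1, U2=1, U3=0, giving Y=0. Observed 1.
Test 1: faults giving observed 1 are {U0 stuck-at-0, U1 stuck-at-0, U2 stuck-at-0, U3 stuck-at-1}.
Test 2 (a=1, b=0): fault-free U0=0, U1=1, U2=0, U3=0 → 0; observed 1. Eliminates U0 stuck-at-0, U1 stuck-at-0, U2 stuck-at-0.
Only U3 stuck-at-1 is consistent with every test.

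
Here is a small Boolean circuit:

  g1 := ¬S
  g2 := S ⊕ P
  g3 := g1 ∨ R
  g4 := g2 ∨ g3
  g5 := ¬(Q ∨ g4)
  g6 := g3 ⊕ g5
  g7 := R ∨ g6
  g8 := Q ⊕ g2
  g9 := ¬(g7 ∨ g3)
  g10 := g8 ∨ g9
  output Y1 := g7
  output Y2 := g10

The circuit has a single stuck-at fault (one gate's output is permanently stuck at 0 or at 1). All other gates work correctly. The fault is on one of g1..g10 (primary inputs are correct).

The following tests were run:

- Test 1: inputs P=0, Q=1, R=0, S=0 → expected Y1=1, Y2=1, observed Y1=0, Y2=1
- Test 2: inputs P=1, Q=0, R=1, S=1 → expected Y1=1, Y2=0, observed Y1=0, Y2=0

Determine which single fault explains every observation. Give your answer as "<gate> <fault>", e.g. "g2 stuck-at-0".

g7 stuck-at-0

Fault-free values for test 1 (P=0, Q=1, R=0, S=0): g1=1, g2=0, g3=1, g4=1, g5=0, g6=1, g7=1, g8=1, g9=0, g10=1, giving Y1=1, Y2=1. Observed Y1=0, Y2=1.
Test 1: faults giving observed Y1=0, Y2=1 are {g1 stuck-at-0, g3 stuck-at-0, g5 stuck-at-1, g6 stuck-at-0, g7 stuck-at-0}.
Test 2 (P=1, Q=0, R=1, S=1): fault-free g1=0, g2=0, g3=1, g4=1, g5=0, g6=1, g7=1, g8=0, g9=0, g10=0 → Y1=1, Y2=0; observed Y1=0, Y2=0. Eliminates g1 stuck-at-0, g3 stuck-at-0, g5 stuck-at-1, g6 stuck-at-0.
Only g7 stuck-at-0 is consistent with every test.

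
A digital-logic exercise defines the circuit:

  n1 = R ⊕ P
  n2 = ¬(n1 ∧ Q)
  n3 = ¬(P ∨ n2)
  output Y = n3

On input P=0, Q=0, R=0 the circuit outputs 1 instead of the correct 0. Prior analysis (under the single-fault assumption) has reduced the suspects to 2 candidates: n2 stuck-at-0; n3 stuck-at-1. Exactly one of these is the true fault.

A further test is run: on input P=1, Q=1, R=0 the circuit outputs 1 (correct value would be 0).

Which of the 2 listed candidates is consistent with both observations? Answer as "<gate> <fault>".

n3 stuck-at-1

Evaluate each candidate on input P=1, Q=1, R=0:
  n2 stuck-at-0: n1=1, n2=0 [stuck-at-0], n3=0 → 0 — eliminated
  n3 stuck-at-1: n1=1, n2=0, n3=1 [stuck-at-1] → 1 — matches
Only n3 stuck-at-1 reproduces the observed 1.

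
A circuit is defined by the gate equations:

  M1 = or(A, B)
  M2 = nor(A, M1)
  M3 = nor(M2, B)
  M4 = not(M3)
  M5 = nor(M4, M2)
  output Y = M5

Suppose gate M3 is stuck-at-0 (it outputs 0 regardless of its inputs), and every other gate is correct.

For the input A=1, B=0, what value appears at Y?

0

Propagate with M3 forced: M1=1, M2=0, M3=0 [stuck-at-0], M4=1, M5=0.
So Y = 0. (Without the fault it would be 1.)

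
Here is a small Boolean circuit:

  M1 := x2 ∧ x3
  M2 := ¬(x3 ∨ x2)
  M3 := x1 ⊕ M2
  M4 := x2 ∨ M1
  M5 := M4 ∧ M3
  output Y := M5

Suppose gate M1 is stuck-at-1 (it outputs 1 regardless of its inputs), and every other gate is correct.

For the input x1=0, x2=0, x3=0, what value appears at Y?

Propagate with M1 forced: M1=1 [stuck-at-1], M2=1, M3=1, M4=1, M5=1.
So Y = 1. (Without the fault it would be 0.)

1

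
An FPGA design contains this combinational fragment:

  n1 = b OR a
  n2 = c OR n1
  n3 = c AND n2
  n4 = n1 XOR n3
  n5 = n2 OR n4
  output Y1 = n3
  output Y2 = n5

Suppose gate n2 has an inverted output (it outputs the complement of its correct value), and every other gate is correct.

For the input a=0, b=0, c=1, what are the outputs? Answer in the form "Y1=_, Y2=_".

Y1=0, Y2=0

Propagate with n2 forced: n1=0, n2=0 [inverted output], n3=0, n4=0, n5=0.
So the outputs are Y1=0, Y2=0. (Without the fault they would be Y1=1, Y2=1.)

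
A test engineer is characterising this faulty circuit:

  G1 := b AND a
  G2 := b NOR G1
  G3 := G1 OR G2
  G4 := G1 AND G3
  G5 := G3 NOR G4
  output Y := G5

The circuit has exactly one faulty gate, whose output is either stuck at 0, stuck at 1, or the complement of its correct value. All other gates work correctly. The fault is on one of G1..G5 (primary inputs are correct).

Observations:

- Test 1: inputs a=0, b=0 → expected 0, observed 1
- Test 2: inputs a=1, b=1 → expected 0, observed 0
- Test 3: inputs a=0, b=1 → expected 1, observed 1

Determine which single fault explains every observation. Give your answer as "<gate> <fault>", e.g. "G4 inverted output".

Fault-free values for test 1 (a=0, b=0): G1=0, G2=1, G3=1, G4=0, G5=0, giving Y=0. Observed 1.
Test 1: faults giving observed 1 are {G2 stuck-at-0, G2 inverted output, G3 stuck-at-0, G3 inverted output, G5 stuck-at-1, G5 inverted output}.
Test 2 (a=1, b=1): fault-free G1=1, G2=0, G3=1, G4=1, G5=0 → 0; observed 0. Eliminates G3 stuck-at-0, G3 inverted output, G5 stuck-at-1, G5 inverted output.
Test 3 (a=0, b=1): fault-free G1=0, G2=0, G3=0, G4=0, G5=1 → 1; observed 1. Eliminates G2 inverted output.
Only G2 stuck-at-0 is consistent with every test.

G2 stuck-at-0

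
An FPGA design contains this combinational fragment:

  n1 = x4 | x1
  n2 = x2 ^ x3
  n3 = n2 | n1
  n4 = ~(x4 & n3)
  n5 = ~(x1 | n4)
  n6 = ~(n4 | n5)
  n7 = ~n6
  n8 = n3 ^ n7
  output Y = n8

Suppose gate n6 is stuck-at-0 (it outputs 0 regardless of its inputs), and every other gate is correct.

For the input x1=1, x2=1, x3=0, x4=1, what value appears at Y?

Propagate with n6 forced: n1=1, n2=1, n3=1, n4=0, n5=0, n6=0 [stuck-at-0], n7=1, n8=0.
So Y = 0. (Without the fault it would be 1.)

0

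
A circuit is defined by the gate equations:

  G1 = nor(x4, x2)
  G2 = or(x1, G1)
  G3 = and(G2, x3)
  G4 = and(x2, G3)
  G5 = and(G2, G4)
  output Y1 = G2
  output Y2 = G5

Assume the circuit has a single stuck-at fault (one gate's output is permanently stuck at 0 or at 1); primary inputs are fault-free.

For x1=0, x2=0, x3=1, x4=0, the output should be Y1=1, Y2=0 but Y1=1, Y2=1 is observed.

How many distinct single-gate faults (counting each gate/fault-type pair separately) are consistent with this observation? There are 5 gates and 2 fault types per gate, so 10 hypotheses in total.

2

Fault-free: G1=1, G2=1, G3=1, G4=0, G5=0 → Y1=1, Y2=0. Observed Y1=1, Y2=1.
  G1 stuck-at-0: output Y1=0, Y2=0 ✗
  G1 stuck-at-1: output Y1=1, Y2=0 ✗
  G2 stuck-at-0: output Y1=0, Y2=0 ✗
  G2 stuck-at-1: output Y1=1, Y2=0 ✗
  G3 stuck-at-0: output Y1=1, Y2=0 ✗
  G3 stuck-at-1: output Y1=1, Y2=0 ✗
  G4 stuck-at-0: output Y1=1, Y2=0 ✗
  G4 stuck-at-1: output Y1=1, Y2=1 ✓
  G5 stuck-at-0: output Y1=1, Y2=0 ✗
  G5 stuck-at-1: output Y1=1, Y2=1 ✓
Consistent faults: {G4 stuck-at-1, G5 stuck-at-1} — 2 in all.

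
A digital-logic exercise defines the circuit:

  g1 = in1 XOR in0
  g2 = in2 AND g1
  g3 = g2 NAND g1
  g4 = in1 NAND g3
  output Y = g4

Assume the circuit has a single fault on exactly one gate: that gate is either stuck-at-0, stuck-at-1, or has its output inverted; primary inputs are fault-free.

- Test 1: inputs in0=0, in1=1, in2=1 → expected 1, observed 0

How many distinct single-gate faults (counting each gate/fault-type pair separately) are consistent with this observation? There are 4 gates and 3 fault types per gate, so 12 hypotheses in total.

Fault-free: g1=1, g2=1, g3=0, g4=1 → 1. Observed 0.
  g1 stuck-at-0: output 0 ✓
  g1 stuck-at-1: output 1 ✗
  g1 inverted output: output 0 ✓
  g2 stuck-at-0: output 0 ✓
  g2 stuck-at-1: output 1 ✗
  g2 inverted output: output 0 ✓
  g3 stuck-at-0: output 1 ✗
  g3 stuck-at-1: output 0 ✓
  g3 inverted output: output 0 ✓
  g4 stuck-at-0: output 0 ✓
  g4 stuck-at-1: output 1 ✗
  g4 inverted output: output 0 ✓
Consistent faults: {g1 stuck-at-0, g1 inverted output, g2 stuck-at-0, g2 inverted output, g3 stuck-at-1, g3 inverted output, g4 stuck-at-0, g4 inverted output} — 8 in all.

8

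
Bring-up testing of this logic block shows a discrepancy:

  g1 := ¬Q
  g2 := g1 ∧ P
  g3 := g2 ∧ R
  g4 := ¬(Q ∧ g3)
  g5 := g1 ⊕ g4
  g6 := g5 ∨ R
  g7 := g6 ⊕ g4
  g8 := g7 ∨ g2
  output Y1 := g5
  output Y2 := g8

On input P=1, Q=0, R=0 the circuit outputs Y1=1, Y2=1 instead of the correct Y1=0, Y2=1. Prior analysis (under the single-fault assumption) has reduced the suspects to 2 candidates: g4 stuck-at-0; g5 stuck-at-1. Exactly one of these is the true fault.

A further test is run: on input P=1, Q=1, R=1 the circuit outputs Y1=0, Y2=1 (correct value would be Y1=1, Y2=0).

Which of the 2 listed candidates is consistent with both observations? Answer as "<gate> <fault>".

g4 stuck-at-0

Evaluate each candidate on input P=1, Q=1, R=1:
  g4 stuck-at-0: g1=0, g2=0, g3=0, g4=0 [stuck-at-0], g5=0, g6=1, g7=1, g8=1 → Y1=0, Y2=1 — matches
  g5 stuck-at-1: g1=0, g2=0, g3=0, g4=1, g5=1 [stuck-at-1], g6=1, g7=0, g8=0 → Y1=1, Y2=0 — eliminated
Only g4 stuck-at-0 reproduces the observed Y1=0, Y2=1.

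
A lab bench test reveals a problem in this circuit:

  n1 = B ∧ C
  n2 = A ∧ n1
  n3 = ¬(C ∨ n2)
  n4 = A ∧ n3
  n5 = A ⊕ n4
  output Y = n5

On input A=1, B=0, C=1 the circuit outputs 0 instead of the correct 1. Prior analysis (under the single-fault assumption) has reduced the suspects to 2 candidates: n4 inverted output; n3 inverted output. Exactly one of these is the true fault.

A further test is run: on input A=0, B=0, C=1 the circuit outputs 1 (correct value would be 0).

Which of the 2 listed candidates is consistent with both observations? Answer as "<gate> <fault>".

n4 inverted output

Evaluate each candidate on input A=0, B=0, C=1:
  n4 inverted output: n1=0, n2=0, n3=0, n4=1 [inverted output], n5=1 → 1 — matches
  n3 inverted output: n1=0, n2=0, n3=1 [inverted output], n4=0, n5=0 → 0 — eliminated
Only n4 inverted output reproduces the observed 1.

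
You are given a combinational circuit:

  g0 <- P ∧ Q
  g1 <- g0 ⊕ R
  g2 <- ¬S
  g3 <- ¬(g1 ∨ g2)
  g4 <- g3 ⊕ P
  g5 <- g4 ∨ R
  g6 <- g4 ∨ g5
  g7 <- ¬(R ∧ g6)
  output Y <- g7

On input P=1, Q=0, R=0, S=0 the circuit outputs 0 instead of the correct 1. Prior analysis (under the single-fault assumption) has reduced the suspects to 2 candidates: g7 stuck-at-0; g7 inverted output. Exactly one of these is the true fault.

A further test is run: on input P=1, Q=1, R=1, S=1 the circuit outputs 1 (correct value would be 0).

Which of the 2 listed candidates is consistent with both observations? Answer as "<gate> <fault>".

g7 inverted output

Evaluate each candidate on input P=1, Q=1, R=1, S=1:
  g7 stuck-at-0: g0=1, g1=0, g2=0, g3=1, g4=0, g5=1, g6=1, g7=0 [stuck-at-0] → 0 — eliminated
  g7 inverted output: g0=1, g1=0, g2=0, g3=1, g4=0, g5=1, g6=1, g7=1 [inverted output] → 1 — matches
Only g7 inverted output reproduces the observed 1.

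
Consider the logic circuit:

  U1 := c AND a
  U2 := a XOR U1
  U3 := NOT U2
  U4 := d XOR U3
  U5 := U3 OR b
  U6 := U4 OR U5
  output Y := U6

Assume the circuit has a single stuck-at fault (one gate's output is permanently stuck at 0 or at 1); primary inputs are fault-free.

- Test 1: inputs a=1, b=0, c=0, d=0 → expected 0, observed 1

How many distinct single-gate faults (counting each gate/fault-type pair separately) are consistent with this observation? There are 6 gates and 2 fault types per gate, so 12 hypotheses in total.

Fault-free: U1=0, U2=1, U3=0, U4=0, U5=0, U6=0 → 0. Observed 1.
  U1 stuck-at-0: output 0 ✗
  U1 stuck-at-1: output 1 ✓
  U2 stuck-at-0: output 1 ✓
  U2 stuck-at-1: output 0 ✗
  U3 stuck-at-0: output 0 ✗
  U3 stuck-at-1: output 1 ✓
  U4 stuck-at-0: output 0 ✗
  U4 stuck-at-1: output 1 ✓
  U5 stuck-at-0: output 0 ✗
  U5 stuck-at-1: output 1 ✓
  U6 stuck-at-0: output 0 ✗
  U6 stuck-at-1: output 1 ✓
Consistent faults: {U1 stuck-at-1, U2 stuck-at-0, U3 stuck-at-1, U4 stuck-at-1, U5 stuck-at-1, U6 stuck-at-1} — 6 in all.

6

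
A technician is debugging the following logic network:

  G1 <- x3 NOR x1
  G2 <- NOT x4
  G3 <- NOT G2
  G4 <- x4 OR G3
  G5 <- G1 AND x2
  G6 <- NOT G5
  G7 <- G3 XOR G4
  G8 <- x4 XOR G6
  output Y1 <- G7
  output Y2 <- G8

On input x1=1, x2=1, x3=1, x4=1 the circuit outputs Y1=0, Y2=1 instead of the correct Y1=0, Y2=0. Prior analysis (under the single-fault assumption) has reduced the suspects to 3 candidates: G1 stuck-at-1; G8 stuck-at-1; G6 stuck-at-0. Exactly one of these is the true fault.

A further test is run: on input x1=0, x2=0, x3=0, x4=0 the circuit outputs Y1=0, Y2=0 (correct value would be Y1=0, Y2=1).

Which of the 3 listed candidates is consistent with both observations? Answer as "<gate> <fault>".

Evaluate each candidate on input x1=0, x2=0, x3=0, x4=0:
  G1 stuck-at-1: G1=1 [stuck-at-1], G2=1, G3=0, G4=0, G5=0, G6=1, G7=0, G8=1 → Y1=0, Y2=1 — eliminated
  G8 stuck-at-1: G1=1, G2=1, G3=0, G4=0, G5=0, G6=1, G7=0, G8=1 [stuck-at-1] → Y1=0, Y2=1 — eliminated
  G6 stuck-at-0: G1=1, G2=1, G3=0, G4=0, G5=0, G6=0 [stuck-at-0], G7=0, G8=0 → Y1=0, Y2=0 — matches
Only G6 stuck-at-0 reproduces the observed Y1=0, Y2=0.

G6 stuck-at-0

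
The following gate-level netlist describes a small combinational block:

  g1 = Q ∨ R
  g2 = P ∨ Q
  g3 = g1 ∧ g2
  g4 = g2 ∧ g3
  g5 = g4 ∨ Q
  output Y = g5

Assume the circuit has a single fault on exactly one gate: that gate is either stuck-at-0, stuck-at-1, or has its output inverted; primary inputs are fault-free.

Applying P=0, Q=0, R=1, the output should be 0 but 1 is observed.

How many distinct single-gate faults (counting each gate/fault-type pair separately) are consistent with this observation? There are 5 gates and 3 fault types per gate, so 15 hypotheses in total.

Fault-free: g1=1, g2=0, g3=0, g4=0, g5=0 → 0. Observed 1.
  g1: none of the 3 fault types match ✗
  g2: stuck-at-1, inverted output ✓; others ✗
  g3: none of the 3 fault types match ✗
  g4: stuck-at-1, inverted output ✓; others ✗
  g5: stuck-at-1, inverted output ✓; others ✗
Consistent faults: {g2 stuck-at-1, g2 inverted output, g4 stuck-at-1, g4 inverted output, g5 stuck-at-1, g5 inverted output} — 6 in all.

6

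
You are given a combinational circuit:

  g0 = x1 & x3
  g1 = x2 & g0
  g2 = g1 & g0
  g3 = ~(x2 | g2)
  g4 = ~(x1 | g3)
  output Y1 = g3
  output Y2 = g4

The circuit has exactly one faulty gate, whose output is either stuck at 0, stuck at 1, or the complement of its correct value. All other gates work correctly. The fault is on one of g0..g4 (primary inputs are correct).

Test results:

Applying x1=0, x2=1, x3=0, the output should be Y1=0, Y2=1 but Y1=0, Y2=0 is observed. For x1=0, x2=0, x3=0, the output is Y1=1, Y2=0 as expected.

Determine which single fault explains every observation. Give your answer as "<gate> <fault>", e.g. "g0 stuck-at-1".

Fault-free values for test 1 (x1=0, x2=1, x3=0): g0=0, g1=0, g2=0, g3=0, g4=1, giving Y1=0, Y2=1. Observed Y1=0, Y2=0.
Test 1: faults giving observed Y1=0, Y2=0 are {g4 stuck-at-0, g4 inverted output}.
Test 2 (x1=0, x2=0, x3=0): fault-free g0=0, g1=0, g2=0, g3=1, g4=0 → Y1=1, Y2=0; observed Y1=1, Y2=0. Eliminates g4 inverted output.
Only g4 stuck-at-0 is consistent with every test.

g4 stuck-at-0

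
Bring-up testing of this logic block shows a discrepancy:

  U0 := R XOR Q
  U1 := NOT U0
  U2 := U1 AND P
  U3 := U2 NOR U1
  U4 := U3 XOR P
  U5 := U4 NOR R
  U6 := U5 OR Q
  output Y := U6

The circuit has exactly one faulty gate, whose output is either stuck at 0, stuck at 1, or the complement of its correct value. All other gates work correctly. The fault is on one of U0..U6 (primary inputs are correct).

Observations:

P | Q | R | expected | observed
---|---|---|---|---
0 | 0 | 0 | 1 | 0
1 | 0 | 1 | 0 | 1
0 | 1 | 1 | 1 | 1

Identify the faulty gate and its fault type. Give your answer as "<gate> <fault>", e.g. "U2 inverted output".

Fault-free values for test 1 (P=0, Q=0, R=0): U0=0, U1=1, U2=0, U3=0, U4=0, U5=1, U6=1, giving Y=1. Observed 0.
Test 1: faults giving observed 0 are {U0 stuck-at-1, U0 inverted output, U1 stuck-at-0, U1 inverted output, U3 stuck-at-1, U3 inverted output, U4 stuck-at-1, U4 inverted output, U5 stuck-at-0, U5 inverted output, U6 stuck-at-0, U6 inverted output}.
Test 2 (P=1, Q=0, R=1): fault-free U0=1, U1=0, U2=0, U3=1, U4=0, U5=0, U6=0 → 0; observed 1. Eliminates U0 stuck-at-1, U0 inverted output, U1 stuck-at-0, U1 inverted output, U3 stuck-at-1, U3 inverted output, U4 stuck-at-1, U4 inverted output, U5 stuck-at-0, U6 stuck-at-0.
Test 3 (P=0, Q=1, R=1): fault-free U0=0, U1=1, U2=0, U3=0, U4=0, U5=0, U6=1 → 1; observed 1. Eliminates U6 inverted output.
Only U5 inverted output is consistent with every test.

U5 inverted output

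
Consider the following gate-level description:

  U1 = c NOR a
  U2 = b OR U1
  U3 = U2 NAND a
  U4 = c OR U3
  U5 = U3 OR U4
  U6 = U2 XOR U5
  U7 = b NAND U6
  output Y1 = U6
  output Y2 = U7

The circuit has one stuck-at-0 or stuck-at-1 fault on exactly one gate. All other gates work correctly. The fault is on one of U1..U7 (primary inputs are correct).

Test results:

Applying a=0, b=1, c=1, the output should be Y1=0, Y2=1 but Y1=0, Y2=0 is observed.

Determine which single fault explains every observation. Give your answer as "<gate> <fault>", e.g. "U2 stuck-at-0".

Fault-free values for test 1 (a=0, b=1, c=1): U1=0, U2=1, U3=1, U4=1, U5=1, U6=0, U7=1, giving Y1=0, Y2=1. Observed Y1=0, Y2=0.
Test 1: faults giving observed Y1=0, Y2=0 are {U7 stuck-at-0}.
Only U7 stuck-at-0 is consistent with every test.

U7 stuck-at-0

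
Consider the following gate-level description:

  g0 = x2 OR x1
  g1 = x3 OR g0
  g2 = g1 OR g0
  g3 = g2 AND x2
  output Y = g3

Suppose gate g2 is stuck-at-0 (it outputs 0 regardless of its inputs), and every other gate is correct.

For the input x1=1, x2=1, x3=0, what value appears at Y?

0

Propagate with g2 forced: g0=1, g1=1, g2=0 [stuck-at-0], g3=0.
So Y = 0. (Without the fault it would be 1.)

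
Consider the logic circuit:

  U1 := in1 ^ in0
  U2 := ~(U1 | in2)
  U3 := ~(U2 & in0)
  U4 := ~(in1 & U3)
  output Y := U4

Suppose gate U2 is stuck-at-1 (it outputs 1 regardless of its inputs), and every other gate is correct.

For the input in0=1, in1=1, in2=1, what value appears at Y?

Propagate with U2 forced: U1=0, U2=1 [stuck-at-1], U3=0, U4=1.
So Y = 1. (Without the fault it would be 0.)

1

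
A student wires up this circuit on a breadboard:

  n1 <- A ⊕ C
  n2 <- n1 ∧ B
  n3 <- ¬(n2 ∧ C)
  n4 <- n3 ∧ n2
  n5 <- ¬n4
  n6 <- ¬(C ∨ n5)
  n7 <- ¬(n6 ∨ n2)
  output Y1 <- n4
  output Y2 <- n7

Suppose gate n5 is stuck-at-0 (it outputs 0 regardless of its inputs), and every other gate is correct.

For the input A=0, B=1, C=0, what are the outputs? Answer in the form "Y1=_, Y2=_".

Y1=0, Y2=0

Propagate with n5 forced: n1=0, n2=0, n3=1, n4=0, n5=0 [stuck-at-0], n6=1, n7=0.
So the outputs are Y1=0, Y2=0. (Without the fault they would be Y1=0, Y2=1.)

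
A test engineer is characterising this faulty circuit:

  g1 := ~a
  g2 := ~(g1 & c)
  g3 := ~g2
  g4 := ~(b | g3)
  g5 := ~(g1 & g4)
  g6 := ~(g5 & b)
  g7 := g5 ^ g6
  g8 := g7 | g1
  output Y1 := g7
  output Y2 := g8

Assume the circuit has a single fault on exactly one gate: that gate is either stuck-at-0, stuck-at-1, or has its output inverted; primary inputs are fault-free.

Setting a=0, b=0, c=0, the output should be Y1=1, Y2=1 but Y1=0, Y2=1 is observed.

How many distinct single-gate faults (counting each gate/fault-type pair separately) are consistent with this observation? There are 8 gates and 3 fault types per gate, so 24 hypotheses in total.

12

Fault-free: g1=1, g2=1, g3=0, g4=1, g5=0, g6=1, g7=1, g8=1 → Y1=1, Y2=1. Observed Y1=0, Y2=1.
  g1: none of the 3 fault types match ✗
  g2: stuck-at-0, inverted output ✓; others ✗
  g3: stuck-at-1, inverted output ✓; others ✗
  g4: stuck-at-0, inverted output ✓; others ✗
  g5: stuck-at-1, inverted output ✓; others ✗
  g6: stuck-at-0, inverted output ✓; others ✗
  g7: stuck-at-0, inverted output ✓; others ✗
  g8: none of the 3 fault types match ✗
Consistent faults: {g2 stuck-at-0, g2 inverted output, g3 stuck-at-1, g3 inverted output, g4 stuck-at-0, g4 inverted output, g5 stuck-at-1, g5 inverted output, g6 stuck-at-0, g6 inverted output, g7 stuck-at-0, g7 inverted output} — 12 in all.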